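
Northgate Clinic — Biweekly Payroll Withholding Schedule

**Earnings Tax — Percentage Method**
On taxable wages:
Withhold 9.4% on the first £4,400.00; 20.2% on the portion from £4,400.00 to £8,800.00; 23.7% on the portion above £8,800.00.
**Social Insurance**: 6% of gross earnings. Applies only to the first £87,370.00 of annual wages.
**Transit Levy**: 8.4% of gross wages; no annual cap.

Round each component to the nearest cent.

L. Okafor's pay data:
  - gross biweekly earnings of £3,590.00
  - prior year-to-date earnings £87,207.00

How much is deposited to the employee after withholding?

Earnings Tax: taxable = £3,590.00
  9.4% × £3,590.00 = £337.46
Social Insurance: cap £87,370.00 − YTD £87,207.00 = £163.00 subject; 6% × £163.00 = £9.78
Transit Levy: 8.4% × £3,590.00 = £301.56
Total withheld: £337.46 + £9.78 + £301.56 = £648.80
Net pay: £3,590.00 − £648.80 = £2,941.20

£2,941.20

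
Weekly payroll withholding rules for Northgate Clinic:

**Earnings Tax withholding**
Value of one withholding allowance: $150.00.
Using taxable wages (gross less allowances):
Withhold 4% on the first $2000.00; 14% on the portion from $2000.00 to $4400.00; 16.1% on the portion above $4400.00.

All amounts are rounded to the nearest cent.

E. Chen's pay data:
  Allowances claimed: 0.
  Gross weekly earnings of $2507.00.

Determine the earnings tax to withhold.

$150.98

Earnings Tax: taxable = $2507.00
  $80.00 + 14% × ($2507.00 − $2000.00) = $80.00 + 14% × $507.00 = $150.98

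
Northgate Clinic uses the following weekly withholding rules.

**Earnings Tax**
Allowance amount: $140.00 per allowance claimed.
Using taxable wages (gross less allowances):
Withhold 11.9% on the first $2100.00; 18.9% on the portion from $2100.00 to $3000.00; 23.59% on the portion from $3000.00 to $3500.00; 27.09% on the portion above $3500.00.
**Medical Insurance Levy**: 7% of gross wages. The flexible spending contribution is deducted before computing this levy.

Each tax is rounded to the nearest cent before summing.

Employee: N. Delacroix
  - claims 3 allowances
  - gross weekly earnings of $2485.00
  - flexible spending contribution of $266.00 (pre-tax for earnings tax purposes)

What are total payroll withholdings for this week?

$369.41

Earnings Tax: taxable = $2485.00 − $266.00 − 3×$140.00 = $1799.00
  11.9% × $1799.00 = $214.08
Medical Insurance Levy: 7% × $2219.00 = $155.33
Total: $214.08 + $155.33 = $369.41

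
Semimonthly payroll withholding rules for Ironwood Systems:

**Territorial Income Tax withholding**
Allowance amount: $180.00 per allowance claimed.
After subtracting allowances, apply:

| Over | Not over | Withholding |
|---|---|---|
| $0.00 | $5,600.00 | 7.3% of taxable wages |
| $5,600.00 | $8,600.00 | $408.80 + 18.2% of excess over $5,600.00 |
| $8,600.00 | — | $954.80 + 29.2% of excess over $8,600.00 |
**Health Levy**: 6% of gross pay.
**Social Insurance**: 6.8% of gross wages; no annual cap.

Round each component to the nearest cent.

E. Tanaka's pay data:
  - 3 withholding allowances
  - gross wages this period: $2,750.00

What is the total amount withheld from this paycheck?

$513.33

Territorial Income Tax: taxable = $2,750.00 − 3×$180.00 = $2,210.00
  7.3% × $2,210.00 = $161.33
Health Levy: 6% × $2,750.00 = $165.00
Social Insurance: 6.8% × $2,750.00 = $187.00
Total: $161.33 + $165.00 + $187.00 = $513.33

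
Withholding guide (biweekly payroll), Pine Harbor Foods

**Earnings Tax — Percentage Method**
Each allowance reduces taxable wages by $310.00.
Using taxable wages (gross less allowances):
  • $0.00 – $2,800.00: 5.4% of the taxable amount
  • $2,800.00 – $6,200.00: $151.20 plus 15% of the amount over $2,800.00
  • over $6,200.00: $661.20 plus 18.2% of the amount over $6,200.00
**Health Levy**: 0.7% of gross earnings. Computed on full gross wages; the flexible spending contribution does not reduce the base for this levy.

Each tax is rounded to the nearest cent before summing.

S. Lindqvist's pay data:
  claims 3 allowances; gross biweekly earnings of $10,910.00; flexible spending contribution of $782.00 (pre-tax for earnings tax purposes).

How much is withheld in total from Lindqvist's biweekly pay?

$1,283.21

Earnings Tax: taxable = $10,910.00 − $782.00 − 3×$310.00 = $9,198.00
  $661.20 + 18.2% × ($9,198.00 − $6,200.00) = $661.20 + 18.2% × $2,998.00 = $1,206.84
Health Levy: 0.7% × $10,910.00 = $76.37
Total: $1,206.84 + $76.37 = $1,283.21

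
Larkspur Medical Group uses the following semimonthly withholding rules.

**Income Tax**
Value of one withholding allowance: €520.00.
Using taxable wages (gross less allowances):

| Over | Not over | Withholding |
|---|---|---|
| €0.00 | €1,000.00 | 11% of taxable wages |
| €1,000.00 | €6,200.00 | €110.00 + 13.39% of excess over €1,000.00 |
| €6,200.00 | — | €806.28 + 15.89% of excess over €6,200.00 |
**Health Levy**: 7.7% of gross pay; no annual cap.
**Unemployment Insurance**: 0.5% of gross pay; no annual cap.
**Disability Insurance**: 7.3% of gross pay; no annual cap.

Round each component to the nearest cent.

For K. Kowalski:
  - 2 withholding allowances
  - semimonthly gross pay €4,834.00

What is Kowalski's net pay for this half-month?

Income Tax: taxable = €4,834.00 − 2×€520.00 = €3,794.00
  €110.00 + 13.39% × (€3,794.00 − €1,000.00) = €110.00 + 13.39% × €2,794.00 = €484.12
Health Levy: 7.7% × €4,834.00 = €372.22
Unemployment Insurance: 0.5% × €4,834.00 = €24.17
Disability Insurance: 7.3% × €4,834.00 = €352.88
Total withheld: €484.12 + €372.22 + €24.17 + €352.88 = €1,233.39
Net pay: €4,834.00 − €1,233.39 = €3,600.61

€3,600.61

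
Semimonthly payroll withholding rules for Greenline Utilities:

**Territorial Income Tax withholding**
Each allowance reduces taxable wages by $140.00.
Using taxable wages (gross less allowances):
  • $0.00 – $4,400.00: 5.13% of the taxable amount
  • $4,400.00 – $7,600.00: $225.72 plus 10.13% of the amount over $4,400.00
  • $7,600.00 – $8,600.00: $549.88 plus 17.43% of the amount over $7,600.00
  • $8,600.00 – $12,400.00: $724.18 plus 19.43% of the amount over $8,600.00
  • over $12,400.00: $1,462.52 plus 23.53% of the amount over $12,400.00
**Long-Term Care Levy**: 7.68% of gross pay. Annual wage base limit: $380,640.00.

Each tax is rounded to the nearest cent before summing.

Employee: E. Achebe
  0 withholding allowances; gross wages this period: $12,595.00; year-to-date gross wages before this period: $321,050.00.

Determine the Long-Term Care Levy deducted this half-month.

$967.30

Long-Term Care Levy: 7.68% × $12,595.00 = $967.30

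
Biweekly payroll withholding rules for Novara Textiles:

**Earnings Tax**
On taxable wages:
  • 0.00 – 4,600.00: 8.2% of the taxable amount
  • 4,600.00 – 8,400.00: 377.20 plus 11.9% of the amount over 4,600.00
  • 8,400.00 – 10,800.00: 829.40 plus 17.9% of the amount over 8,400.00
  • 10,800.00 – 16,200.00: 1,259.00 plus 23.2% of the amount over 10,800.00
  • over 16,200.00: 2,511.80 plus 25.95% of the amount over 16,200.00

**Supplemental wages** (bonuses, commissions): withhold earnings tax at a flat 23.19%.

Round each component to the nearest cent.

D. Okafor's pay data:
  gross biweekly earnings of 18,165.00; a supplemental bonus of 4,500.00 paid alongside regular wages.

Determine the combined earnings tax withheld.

Earnings Tax: taxable = 18,165.00
  2,511.80 + 25.95% × (18,165.00 − 16,200.00) = 2,511.80 + 25.95% × 1,965.00 = 3,021.72
Supplemental (23.19% flat on bonus): 23.19% × 4,500.00 = 1,043.55
Total earnings tax: 3,021.72 + 1,043.55 = 4,065.27

4,065.27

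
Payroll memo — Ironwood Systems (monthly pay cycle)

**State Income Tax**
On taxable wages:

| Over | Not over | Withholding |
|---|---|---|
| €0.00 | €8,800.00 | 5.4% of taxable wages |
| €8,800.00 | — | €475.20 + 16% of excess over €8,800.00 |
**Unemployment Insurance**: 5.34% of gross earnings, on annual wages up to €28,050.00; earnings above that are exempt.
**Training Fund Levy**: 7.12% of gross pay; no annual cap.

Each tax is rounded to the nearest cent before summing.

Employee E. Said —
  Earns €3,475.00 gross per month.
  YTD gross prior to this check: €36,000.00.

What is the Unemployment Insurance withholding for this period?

Unemployment Insurance: YTD €36,000.00 ≥ cap €28,050.00 → €0.00

€0.00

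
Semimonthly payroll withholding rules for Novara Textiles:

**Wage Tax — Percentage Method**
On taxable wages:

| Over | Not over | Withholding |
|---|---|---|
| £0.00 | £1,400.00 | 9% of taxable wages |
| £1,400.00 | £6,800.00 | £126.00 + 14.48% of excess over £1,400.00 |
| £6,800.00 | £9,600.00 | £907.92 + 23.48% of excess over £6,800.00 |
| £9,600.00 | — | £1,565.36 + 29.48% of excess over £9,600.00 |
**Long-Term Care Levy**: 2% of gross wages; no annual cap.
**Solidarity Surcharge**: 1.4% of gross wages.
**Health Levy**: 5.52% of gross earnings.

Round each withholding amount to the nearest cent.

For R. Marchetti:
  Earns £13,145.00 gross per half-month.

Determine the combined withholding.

£3,782.96

Wage Tax: taxable = £13,145.00
  £1,565.36 + 29.48% × (£13,145.00 − £9,600.00) = £1,565.36 + 29.48% × £3,545.00 = £2,610.43
Long-Term Care Levy: 2% × £13,145.00 = £262.90
Solidarity Surcharge: 1.4% × £13,145.00 = £184.03
Health Levy: 5.52% × £13,145.00 = £725.60
Total: £2,610.43 + £262.90 + £184.03 + £725.60 = £3,782.96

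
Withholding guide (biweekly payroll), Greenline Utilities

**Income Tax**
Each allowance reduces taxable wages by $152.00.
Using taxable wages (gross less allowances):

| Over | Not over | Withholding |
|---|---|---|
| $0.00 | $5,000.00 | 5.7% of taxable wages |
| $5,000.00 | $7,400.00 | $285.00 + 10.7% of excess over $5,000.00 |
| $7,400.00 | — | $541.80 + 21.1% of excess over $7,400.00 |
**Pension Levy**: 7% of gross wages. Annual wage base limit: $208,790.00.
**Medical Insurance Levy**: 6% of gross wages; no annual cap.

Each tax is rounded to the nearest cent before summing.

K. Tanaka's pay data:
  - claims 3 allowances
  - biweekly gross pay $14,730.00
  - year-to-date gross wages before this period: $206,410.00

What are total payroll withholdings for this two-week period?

Income Tax: taxable = $14,730.00 − 3×$152.00 = $14,274.00
  $541.80 + 21.1% × ($14,274.00 − $7,400.00) = $541.80 + 21.1% × $6,874.00 = $1,992.21
Pension Levy: cap $208,790.00 − YTD $206,410.00 = $2,380.00 subject; 7% × $2,380.00 = $166.60
Medical Insurance Levy: 6% × $14,730.00 = $883.80
Total: $1,992.21 + $166.60 + $883.80 = $3,042.61

$3,042.61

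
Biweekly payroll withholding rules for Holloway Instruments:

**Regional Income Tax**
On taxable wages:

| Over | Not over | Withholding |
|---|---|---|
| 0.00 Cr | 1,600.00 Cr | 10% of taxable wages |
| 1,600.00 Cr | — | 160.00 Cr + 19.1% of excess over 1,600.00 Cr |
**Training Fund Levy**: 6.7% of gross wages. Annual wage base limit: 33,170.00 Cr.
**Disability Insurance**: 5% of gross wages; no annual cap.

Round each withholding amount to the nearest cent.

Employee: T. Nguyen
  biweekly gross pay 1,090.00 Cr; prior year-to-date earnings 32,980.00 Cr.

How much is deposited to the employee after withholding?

913.77 Cr

Regional Income Tax: taxable = 1,090.00 Cr
  10% × 1,090.00 Cr = 109.00 Cr
Training Fund Levy: cap 33,170.00 Cr − YTD 32,980.00 Cr = 190.00 Cr subject; 6.7% × 190.00 Cr = 12.73 Cr
Disability Insurance: 5% × 1,090.00 Cr = 54.50 Cr
Total withheld: 109.00 Cr + 12.73 Cr + 54.50 Cr = 176.23 Cr
Net pay: 1,090.00 Cr − 176.23 Cr = 913.77 Cr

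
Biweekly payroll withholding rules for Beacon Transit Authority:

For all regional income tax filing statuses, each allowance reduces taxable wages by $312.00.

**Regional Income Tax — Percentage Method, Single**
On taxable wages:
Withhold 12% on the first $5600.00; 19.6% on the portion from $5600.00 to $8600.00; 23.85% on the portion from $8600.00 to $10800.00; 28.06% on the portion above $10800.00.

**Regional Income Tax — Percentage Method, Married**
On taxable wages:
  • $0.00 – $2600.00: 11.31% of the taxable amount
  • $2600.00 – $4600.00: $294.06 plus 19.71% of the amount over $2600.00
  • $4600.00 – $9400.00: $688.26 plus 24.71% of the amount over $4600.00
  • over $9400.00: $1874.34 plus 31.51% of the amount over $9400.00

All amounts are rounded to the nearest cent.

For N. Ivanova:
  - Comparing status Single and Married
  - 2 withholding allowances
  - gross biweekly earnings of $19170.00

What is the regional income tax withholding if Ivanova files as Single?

$3958.23

Regional Income Tax (Single): taxable = $19170.00 − 2×$312.00 = $18546.00
  $1784.70 + 28.06% × ($18546.00 − $10800.00) = $1784.70 + 28.06% × $7746.00 = $3958.23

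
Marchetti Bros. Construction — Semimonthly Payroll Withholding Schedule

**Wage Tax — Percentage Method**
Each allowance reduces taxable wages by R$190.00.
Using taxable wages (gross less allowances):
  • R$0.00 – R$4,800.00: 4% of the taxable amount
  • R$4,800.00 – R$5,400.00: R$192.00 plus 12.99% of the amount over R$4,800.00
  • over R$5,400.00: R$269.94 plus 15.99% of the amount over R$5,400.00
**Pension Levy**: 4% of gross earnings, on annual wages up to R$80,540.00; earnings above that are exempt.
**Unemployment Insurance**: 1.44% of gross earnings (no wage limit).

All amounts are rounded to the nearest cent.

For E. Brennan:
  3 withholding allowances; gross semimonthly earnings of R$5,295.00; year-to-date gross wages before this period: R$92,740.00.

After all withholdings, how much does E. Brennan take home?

Wage Tax: taxable = R$5,295.00 − 3×R$190.00 = R$4,725.00
  4% × R$4,725.00 = R$189.00
Pension Levy: YTD R$92,740.00 ≥ cap R$80,540.00 → R$0.00
Unemployment Insurance: 1.44% × R$5,295.00 = R$76.25
Total withheld: R$189.00 + R$0.00 + R$76.25 = R$265.25
Net pay: R$5,295.00 − R$265.25 = R$5,029.75

R$5,029.75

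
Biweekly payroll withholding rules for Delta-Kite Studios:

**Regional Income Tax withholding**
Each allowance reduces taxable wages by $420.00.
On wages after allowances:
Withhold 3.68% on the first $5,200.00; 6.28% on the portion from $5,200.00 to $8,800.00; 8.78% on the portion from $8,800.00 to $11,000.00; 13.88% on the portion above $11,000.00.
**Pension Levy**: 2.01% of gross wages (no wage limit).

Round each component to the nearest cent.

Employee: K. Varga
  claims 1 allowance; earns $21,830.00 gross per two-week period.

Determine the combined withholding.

Regional Income Tax: taxable = $21,830.00 − 1×$420.00 = $21,410.00
  $610.60 + 13.88% × ($21,410.00 − $11,000.00) = $610.60 + 13.88% × $10,410.00 = $2,055.51
Pension Levy: 2.01% × $21,830.00 = $438.78
Total: $2,055.51 + $438.78 = $2,494.29

$2,494.29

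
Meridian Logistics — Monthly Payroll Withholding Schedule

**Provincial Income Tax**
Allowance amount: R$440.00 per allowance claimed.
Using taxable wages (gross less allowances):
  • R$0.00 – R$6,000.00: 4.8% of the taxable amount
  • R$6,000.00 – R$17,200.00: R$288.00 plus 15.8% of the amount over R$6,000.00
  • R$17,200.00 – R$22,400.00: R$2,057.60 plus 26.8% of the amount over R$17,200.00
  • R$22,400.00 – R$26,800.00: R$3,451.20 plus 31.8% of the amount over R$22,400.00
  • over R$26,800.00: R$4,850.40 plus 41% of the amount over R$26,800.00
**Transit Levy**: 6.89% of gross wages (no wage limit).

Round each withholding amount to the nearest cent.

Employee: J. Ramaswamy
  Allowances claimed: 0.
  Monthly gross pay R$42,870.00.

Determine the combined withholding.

Provincial Income Tax: taxable = R$42,870.00
  R$4,850.40 + 41% × (R$42,870.00 − R$26,800.00) = R$4,850.40 + 41% × R$16,070.00 = R$11,439.10
Transit Levy: 6.89% × R$42,870.00 = R$2,953.74
Total: R$11,439.10 + R$2,953.74 = R$14,392.84

R$14,392.84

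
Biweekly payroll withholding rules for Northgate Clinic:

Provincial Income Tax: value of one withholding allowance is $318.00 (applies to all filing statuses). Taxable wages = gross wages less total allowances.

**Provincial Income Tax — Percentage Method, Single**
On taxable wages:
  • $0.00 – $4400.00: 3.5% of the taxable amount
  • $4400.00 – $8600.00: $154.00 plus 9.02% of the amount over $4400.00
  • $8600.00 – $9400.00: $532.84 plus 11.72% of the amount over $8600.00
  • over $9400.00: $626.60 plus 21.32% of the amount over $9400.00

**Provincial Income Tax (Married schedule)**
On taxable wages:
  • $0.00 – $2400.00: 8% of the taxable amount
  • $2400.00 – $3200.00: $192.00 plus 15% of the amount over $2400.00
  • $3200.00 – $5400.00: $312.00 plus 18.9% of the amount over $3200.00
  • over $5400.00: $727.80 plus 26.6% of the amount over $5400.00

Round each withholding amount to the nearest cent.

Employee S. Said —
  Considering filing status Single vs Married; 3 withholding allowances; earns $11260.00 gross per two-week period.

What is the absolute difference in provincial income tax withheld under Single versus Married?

Provincial Income Tax (Single): taxable = $11260.00 − 3×$318.00 = $10306.00
  $626.60 + 21.32% × ($10306.00 − $9400.00) = $626.60 + 21.32% × $906.00 = $819.76
Provincial Income Tax (Married): taxable = $11260.00 − 3×$318.00 = $10306.00
  $727.80 + 26.6% × ($10306.00 − $5400.00) = $727.80 + 26.6% × $4906.00 = $2032.80
Difference: |$819.76 − $2032.80| = $1213.04 (higher under Married)

$1213.04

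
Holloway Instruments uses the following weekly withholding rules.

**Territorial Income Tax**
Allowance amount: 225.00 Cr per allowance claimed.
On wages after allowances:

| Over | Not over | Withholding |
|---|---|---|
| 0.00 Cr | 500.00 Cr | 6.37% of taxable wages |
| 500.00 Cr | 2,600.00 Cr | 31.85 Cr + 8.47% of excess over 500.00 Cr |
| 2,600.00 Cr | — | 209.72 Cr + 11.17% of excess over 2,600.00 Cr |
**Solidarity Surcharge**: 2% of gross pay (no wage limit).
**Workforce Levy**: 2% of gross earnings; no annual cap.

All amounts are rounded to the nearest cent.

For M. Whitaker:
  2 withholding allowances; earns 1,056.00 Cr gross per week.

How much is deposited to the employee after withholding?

Territorial Income Tax: taxable = 1,056.00 Cr − 2×225.00 Cr = 606.00 Cr
  31.85 Cr + 8.47% × (606.00 Cr − 500.00 Cr) = 31.85 Cr + 8.47% × 106.00 Cr = 40.83 Cr
Solidarity Surcharge: 2% × 1,056.00 Cr = 21.12 Cr
Workforce Levy: 2% × 1,056.00 Cr = 21.12 Cr
Total withheld: 40.83 Cr + 21.12 Cr + 21.12 Cr = 83.07 Cr
Net pay: 1,056.00 Cr − 83.07 Cr = 972.93 Cr

972.93 Cr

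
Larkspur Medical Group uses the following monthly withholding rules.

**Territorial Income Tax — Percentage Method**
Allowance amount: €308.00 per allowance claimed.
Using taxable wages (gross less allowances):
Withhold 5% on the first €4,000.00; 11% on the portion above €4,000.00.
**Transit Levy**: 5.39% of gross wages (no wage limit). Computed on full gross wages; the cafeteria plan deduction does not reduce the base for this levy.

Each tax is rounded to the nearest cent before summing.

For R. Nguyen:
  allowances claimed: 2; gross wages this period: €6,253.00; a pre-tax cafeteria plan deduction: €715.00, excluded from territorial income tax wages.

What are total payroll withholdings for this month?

Territorial Income Tax: taxable = €6,253.00 − €715.00 − 2×€308.00 = €4,922.00
  €200.00 + 11% × (€4,922.00 − €4,000.00) = €200.00 + 11% × €922.00 = €301.42
Transit Levy: 5.39% × €6,253.00 = €337.04
Total: €301.42 + €337.04 = €638.46

€638.46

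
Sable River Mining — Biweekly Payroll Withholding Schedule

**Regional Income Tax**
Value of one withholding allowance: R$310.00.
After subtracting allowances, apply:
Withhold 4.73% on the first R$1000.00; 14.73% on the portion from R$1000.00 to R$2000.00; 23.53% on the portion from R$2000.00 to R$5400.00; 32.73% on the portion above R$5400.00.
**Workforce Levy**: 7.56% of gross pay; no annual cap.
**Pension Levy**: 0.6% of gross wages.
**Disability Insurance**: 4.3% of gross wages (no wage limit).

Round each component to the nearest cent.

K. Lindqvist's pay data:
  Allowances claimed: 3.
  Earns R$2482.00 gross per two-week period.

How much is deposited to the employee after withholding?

R$2044.13

Regional Income Tax: taxable = R$2482.00 − 3×R$310.00 = R$1552.00
  R$47.30 + 14.73% × (R$1552.00 − R$1000.00) = R$47.30 + 14.73% × R$552.00 = R$128.61
Workforce Levy: 7.56% × R$2482.00 = R$187.64
Pension Levy: 0.6% × R$2482.00 = R$14.89
Disability Insurance: 4.3% × R$2482.00 = R$106.73
Total withheld: R$128.61 + R$187.64 + R$14.89 + R$106.73 = R$437.87
Net pay: R$2482.00 − R$437.87 = R$2044.13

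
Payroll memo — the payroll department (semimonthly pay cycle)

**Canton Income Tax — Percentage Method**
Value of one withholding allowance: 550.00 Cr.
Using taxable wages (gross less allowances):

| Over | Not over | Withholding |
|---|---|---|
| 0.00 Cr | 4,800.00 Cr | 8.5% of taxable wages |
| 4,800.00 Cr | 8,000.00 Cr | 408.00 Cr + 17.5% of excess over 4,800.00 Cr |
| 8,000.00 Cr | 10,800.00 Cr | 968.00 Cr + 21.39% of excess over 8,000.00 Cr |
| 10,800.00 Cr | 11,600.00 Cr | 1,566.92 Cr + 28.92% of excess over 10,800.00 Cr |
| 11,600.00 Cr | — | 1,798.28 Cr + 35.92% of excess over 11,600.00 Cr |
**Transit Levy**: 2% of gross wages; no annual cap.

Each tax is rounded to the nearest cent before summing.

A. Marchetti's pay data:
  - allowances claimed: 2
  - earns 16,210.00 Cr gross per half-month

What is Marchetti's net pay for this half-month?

Canton Income Tax: taxable = 16,210.00 Cr − 2×550.00 Cr = 15,110.00 Cr
  1,798.28 Cr + 35.92% × (15,110.00 Cr − 11,600.00 Cr) = 1,798.28 Cr + 35.92% × 3,510.00 Cr = 3,059.07 Cr
Transit Levy: 2% × 16,210.00 Cr = 324.20 Cr
Total withheld: 3,059.07 Cr + 324.20 Cr = 3,383.27 Cr
Net pay: 16,210.00 Cr − 3,383.27 Cr = 12,826.73 Cr

12,826.73 Cr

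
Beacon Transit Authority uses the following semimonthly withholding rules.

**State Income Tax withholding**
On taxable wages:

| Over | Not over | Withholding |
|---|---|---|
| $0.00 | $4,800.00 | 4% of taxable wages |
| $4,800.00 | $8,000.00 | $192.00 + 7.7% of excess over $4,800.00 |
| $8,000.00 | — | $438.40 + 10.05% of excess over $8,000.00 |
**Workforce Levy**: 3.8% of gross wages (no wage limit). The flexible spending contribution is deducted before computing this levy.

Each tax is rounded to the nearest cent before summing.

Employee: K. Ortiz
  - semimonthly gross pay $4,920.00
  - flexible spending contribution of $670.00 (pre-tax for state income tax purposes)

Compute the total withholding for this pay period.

$331.50

State Income Tax: taxable = $4,920.00 − $670.00 = $4,250.00
  4% × $4,250.00 = $170.00
Workforce Levy: 3.8% × $4,250.00 = $161.50
Total: $170.00 + $161.50 = $331.50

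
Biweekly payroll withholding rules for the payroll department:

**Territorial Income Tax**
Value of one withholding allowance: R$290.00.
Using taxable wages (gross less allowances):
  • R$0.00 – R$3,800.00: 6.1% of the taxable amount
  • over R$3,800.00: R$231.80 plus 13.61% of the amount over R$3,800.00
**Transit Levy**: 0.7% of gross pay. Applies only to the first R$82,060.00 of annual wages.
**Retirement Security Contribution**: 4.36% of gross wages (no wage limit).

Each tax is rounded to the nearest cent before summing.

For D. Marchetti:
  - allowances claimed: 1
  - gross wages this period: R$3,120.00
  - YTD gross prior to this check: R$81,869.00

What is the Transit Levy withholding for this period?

Transit Levy: cap R$82,060.00 − YTD R$81,869.00 = R$191.00 subject; 0.7% × R$191.00 = R$1.34

R$1.34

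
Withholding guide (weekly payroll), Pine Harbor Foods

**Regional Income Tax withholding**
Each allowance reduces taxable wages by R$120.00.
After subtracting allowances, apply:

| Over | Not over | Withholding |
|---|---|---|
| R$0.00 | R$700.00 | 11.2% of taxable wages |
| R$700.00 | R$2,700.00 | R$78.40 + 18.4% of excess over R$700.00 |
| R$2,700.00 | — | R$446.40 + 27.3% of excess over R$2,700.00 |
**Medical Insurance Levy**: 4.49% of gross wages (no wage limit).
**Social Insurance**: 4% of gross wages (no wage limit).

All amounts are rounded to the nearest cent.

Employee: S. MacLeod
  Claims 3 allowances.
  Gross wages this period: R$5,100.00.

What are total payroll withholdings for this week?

Regional Income Tax: taxable = R$5,100.00 − 3×R$120.00 = R$4,740.00
  R$446.40 + 27.3% × (R$4,740.00 − R$2,700.00) = R$446.40 + 27.3% × R$2,040.00 = R$1,003.32
Medical Insurance Levy: 4.49% × R$5,100.00 = R$228.99
Social Insurance: 4% × R$5,100.00 = R$204.00
Total: R$1,003.32 + R$228.99 + R$204.00 = R$1,436.31

R$1,436.31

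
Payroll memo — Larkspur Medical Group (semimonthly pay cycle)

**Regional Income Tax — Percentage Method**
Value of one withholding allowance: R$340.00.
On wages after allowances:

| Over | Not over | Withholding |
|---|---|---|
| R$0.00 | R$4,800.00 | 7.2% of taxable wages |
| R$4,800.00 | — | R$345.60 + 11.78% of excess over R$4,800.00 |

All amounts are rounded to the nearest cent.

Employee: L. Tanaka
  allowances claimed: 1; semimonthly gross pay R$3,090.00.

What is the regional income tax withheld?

Regional Income Tax: taxable = R$3,090.00 − 1×R$340.00 = R$2,750.00
  7.2% × R$2,750.00 = R$198.00

R$198.00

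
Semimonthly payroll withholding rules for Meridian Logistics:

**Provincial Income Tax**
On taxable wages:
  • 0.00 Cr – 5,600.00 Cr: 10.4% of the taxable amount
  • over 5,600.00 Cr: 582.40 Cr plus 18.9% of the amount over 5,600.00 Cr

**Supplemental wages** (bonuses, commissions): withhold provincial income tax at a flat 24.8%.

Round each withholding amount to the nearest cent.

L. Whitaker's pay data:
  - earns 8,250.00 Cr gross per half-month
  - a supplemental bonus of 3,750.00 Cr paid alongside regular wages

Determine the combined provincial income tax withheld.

Provincial Income Tax: taxable = 8,250.00 Cr
  582.40 Cr + 18.9% × (8,250.00 Cr − 5,600.00 Cr) = 582.40 Cr + 18.9% × 2,650.00 Cr = 1,083.25 Cr
Supplemental (24.8% flat on bonus): 24.8% × 3,750.00 Cr = 930.00 Cr
Total provincial income tax: 1,083.25 Cr + 930.00 Cr = 2,013.25 Cr

2,013.25 Cr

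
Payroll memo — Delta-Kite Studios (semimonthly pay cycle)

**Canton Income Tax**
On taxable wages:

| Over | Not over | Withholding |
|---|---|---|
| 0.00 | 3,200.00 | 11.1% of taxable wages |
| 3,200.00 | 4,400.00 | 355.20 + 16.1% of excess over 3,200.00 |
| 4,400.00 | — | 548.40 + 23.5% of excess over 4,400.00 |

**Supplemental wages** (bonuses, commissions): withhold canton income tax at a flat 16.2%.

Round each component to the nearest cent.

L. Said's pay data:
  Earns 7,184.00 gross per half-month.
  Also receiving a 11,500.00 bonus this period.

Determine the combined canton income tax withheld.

3,065.64

Canton Income Tax: taxable = 7,184.00
  548.40 + 23.5% × (7,184.00 − 4,400.00) = 548.40 + 23.5% × 2,784.00 = 1,202.64
Supplemental (16.2% flat on bonus): 16.2% × 11,500.00 = 1,863.00
Total canton income tax: 1,202.64 + 1,863.00 = 3,065.64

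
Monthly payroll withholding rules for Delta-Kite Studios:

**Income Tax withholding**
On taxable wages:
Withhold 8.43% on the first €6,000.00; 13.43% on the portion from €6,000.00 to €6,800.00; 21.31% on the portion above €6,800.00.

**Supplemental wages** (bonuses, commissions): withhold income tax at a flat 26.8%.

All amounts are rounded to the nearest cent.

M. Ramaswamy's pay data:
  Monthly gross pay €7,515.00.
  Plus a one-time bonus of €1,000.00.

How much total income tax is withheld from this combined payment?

€1,033.61

Income Tax: taxable = €7,515.00
  €613.24 + 21.31% × (€7,515.00 − €6,800.00) = €613.24 + 21.31% × €715.00 = €765.61
Supplemental (26.8% flat on bonus): 26.8% × €1,000.00 = €268.00
Total income tax: €765.61 + €268.00 = €1,033.61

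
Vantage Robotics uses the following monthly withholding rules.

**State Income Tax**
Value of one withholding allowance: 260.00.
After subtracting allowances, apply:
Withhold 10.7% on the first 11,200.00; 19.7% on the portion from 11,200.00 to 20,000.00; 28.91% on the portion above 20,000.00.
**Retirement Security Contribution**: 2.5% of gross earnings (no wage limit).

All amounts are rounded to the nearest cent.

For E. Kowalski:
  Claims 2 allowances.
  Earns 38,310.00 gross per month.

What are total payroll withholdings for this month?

9,032.84

State Income Tax: taxable = 38,310.00 − 2×260.00 = 37,790.00
  2,932.00 + 28.91% × (37,790.00 − 20,000.00) = 2,932.00 + 28.91% × 17,790.00 = 8,075.09
Retirement Security Contribution: 2.5% × 38,310.00 = 957.75
Total: 8,075.09 + 957.75 = 9,032.84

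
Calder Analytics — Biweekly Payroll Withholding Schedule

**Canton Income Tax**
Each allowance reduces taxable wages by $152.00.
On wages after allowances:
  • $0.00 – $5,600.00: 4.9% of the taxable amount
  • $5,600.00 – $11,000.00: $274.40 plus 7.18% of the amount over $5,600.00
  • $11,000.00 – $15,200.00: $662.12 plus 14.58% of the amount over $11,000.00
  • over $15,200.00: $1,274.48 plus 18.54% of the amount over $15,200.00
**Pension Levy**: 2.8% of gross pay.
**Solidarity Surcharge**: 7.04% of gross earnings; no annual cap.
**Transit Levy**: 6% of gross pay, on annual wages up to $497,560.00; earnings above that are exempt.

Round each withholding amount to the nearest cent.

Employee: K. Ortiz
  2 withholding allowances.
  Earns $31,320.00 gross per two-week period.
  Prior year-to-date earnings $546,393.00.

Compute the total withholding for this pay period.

$7,288.66

Canton Income Tax: taxable = $31,320.00 − 2×$152.00 = $31,016.00
  $1,274.48 + 18.54% × ($31,016.00 − $15,200.00) = $1,274.48 + 18.54% × $15,816.00 = $4,206.77
Pension Levy: 2.8% × $31,320.00 = $876.96
Solidarity Surcharge: 7.04% × $31,320.00 = $2,204.93
Transit Levy: YTD $546,393.00 ≥ cap $497,560.00 → $0.00
Total: $4,206.77 + $876.96 + $2,204.93 + $0.00 = $7,288.66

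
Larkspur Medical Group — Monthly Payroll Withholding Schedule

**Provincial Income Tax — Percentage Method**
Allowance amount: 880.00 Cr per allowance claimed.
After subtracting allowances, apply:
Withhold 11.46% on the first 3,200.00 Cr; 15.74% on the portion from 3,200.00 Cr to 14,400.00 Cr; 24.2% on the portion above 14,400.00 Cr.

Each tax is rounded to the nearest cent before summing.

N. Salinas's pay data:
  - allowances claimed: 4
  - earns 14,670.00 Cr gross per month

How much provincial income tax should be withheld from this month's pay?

1,618.05 Cr

Provincial Income Tax: taxable = 14,670.00 Cr − 4×880.00 Cr = 11,150.00 Cr
  366.72 Cr + 15.74% × (11,150.00 Cr − 3,200.00 Cr) = 366.72 Cr + 15.74% × 7,950.00 Cr = 1,618.05 Cr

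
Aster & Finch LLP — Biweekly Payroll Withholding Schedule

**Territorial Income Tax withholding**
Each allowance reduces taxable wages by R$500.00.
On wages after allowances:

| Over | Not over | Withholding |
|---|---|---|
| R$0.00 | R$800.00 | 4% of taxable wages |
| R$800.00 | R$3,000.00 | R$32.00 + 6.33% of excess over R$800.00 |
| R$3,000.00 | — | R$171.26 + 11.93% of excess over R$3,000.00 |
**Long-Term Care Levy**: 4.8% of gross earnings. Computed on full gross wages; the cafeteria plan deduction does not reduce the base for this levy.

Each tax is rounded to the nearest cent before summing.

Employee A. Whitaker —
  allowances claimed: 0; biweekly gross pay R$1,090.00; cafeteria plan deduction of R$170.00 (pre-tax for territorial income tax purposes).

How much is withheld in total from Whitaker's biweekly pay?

Territorial Income Tax: taxable = R$1,090.00 − R$170.00 = R$920.00
  R$32.00 + 6.33% × (R$920.00 − R$800.00) = R$32.00 + 6.33% × R$120.00 = R$39.60
Long-Term Care Levy: 4.8% × R$1,090.00 = R$52.32
Total: R$39.60 + R$52.32 = R$91.92

R$91.92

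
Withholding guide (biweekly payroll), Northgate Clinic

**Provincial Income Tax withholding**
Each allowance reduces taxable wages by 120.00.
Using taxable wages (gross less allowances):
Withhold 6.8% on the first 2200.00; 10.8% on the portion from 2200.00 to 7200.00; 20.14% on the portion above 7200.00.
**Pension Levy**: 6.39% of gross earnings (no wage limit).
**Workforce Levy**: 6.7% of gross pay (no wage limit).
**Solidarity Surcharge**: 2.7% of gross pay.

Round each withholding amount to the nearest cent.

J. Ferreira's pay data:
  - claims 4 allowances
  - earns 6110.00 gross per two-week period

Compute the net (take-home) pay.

4625.19

Provincial Income Tax: taxable = 6110.00 − 4×120.00 = 5630.00
  149.60 + 10.8% × (5630.00 − 2200.00) = 149.60 + 10.8% × 3430.00 = 520.04
Pension Levy: 6.39% × 6110.00 = 390.43
Workforce Levy: 6.7% × 6110.00 = 409.37
Solidarity Surcharge: 2.7% × 6110.00 = 164.97
Total withheld: 520.04 + 390.43 + 409.37 + 164.97 = 1484.81
Net pay: 6110.00 − 1484.81 = 4625.19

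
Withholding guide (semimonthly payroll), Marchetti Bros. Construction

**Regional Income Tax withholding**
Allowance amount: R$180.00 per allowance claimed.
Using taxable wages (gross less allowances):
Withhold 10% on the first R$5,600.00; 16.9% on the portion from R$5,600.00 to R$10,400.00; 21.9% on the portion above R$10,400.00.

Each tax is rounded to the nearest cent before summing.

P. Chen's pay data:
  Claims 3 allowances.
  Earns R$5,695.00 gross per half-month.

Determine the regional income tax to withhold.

R$515.50

Regional Income Tax: taxable = R$5,695.00 − 3×R$180.00 = R$5,155.00
  10% × R$5,155.00 = R$515.50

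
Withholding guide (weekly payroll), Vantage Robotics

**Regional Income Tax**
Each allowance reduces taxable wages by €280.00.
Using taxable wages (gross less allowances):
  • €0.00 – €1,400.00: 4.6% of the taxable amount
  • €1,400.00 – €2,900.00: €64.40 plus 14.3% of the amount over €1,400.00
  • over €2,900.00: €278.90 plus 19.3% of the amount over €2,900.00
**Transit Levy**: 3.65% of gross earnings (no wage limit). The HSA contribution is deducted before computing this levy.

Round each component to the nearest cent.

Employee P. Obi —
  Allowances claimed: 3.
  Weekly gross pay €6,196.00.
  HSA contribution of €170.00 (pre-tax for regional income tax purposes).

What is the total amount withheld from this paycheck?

€940.05

Regional Income Tax: taxable = €6,196.00 − €170.00 − 3×€280.00 = €5,186.00
  €278.90 + 19.3% × (€5,186.00 − €2,900.00) = €278.90 + 19.3% × €2,286.00 = €720.10
Transit Levy: 3.65% × €6,026.00 = €219.95
Total: €720.10 + €219.95 = €940.05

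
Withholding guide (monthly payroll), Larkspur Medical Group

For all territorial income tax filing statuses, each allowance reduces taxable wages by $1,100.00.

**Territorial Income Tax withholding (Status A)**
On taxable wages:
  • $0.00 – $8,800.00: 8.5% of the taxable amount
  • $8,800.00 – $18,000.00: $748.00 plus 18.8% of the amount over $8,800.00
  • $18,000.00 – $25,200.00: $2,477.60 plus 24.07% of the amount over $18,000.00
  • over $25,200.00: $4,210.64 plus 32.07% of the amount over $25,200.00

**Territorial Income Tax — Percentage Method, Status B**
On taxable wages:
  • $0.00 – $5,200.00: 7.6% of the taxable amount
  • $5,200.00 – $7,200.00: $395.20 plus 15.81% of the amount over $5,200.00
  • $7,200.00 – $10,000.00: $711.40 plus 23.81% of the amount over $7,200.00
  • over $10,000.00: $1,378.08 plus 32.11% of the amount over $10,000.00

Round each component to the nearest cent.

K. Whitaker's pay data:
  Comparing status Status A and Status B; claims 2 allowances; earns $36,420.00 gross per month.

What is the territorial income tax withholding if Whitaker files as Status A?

$7,103.35

Territorial Income Tax (Status A): taxable = $36,420.00 − 2×$1,100.00 = $34,220.00
  $4,210.64 + 32.07% × ($34,220.00 − $25,200.00) = $4,210.64 + 32.07% × $9,020.00 = $7,103.35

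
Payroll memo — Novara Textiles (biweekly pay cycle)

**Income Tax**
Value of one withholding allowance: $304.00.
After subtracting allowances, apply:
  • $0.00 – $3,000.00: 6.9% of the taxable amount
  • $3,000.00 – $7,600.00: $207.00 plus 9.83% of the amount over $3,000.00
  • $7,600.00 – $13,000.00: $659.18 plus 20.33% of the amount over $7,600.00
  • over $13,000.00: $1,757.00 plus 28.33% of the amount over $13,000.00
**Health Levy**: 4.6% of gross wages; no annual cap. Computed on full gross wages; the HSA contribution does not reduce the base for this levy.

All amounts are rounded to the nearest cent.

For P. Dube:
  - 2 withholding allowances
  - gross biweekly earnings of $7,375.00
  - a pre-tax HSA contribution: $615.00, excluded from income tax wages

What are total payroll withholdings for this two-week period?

Income Tax: taxable = $7,375.00 − $615.00 − 2×$304.00 = $6,152.00
  $207.00 + 9.83% × ($6,152.00 − $3,000.00) = $207.00 + 9.83% × $3,152.00 = $516.84
Health Levy: 4.6% × $7,375.00 = $339.25
Total: $516.84 + $339.25 = $856.09

$856.09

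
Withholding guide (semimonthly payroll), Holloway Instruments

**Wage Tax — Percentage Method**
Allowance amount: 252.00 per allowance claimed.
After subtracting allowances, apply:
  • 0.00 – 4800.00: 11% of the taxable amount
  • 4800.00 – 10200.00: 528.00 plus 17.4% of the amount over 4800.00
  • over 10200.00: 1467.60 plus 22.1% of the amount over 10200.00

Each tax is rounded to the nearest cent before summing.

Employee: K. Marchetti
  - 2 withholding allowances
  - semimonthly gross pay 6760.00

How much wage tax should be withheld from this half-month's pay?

Wage Tax: taxable = 6760.00 − 2×252.00 = 6256.00
  528.00 + 17.4% × (6256.00 − 4800.00) = 528.00 + 17.4% × 1456.00 = 781.34

781.34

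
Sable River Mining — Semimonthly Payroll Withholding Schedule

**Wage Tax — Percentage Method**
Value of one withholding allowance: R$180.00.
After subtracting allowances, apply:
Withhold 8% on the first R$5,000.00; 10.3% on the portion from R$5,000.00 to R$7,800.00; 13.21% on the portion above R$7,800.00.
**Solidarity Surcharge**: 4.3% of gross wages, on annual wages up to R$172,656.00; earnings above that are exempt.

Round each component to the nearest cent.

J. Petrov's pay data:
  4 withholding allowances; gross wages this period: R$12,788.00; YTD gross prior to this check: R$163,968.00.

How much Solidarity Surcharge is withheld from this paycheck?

R$373.58

Solidarity Surcharge: cap R$172,656.00 − YTD R$163,968.00 = R$8,688.00 subject; 4.3% × R$8,688.00 = R$373.58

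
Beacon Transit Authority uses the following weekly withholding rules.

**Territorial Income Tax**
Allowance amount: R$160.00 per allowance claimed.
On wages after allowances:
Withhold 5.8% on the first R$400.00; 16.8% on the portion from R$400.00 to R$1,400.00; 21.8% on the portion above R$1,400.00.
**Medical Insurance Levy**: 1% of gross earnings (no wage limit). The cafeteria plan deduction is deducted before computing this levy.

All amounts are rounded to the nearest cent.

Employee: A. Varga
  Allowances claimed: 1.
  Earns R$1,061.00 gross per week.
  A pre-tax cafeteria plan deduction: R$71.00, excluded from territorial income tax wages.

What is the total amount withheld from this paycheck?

Territorial Income Tax: taxable = R$1,061.00 − R$71.00 − 1×R$160.00 = R$830.00
  R$23.20 + 16.8% × (R$830.00 − R$400.00) = R$23.20 + 16.8% × R$430.00 = R$95.44
Medical Insurance Levy: 1% × R$990.00 = R$9.90
Total: R$95.44 + R$9.90 = R$105.34

R$105.34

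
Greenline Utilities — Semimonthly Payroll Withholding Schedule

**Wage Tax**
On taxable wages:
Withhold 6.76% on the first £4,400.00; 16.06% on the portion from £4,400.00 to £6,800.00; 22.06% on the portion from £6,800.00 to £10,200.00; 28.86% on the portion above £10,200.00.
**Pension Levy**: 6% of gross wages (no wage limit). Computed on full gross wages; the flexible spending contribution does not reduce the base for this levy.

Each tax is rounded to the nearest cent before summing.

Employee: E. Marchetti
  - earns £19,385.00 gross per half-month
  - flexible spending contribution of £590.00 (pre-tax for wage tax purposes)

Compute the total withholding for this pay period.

£5,076.54

Wage Tax: taxable = £19,385.00 − £590.00 = £18,795.00
  £1,432.92 + 28.86% × (£18,795.00 − £10,200.00) = £1,432.92 + 28.86% × £8,595.00 = £3,913.44
Pension Levy: 6% × £19,385.00 = £1,163.10
Total: £3,913.44 + £1,163.10 = £5,076.54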